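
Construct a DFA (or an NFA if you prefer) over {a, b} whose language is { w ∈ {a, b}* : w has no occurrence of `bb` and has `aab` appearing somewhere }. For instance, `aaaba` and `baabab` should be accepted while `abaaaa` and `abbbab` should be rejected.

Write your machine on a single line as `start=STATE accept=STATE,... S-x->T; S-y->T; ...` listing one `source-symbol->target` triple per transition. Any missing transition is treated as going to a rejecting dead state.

Handle the two conditions separately and then intersect. One (3 states) tracks partial matches of the forbidden pattern `bb`; the other (4 states) tracks whether and how much of `aab` has been seen. Each combined state is a pair, one component from each; accept when both components accept. After merging equivalent states the machine shrinks.
With 7 states:
        a   b  
>  q0   q1  q2 
   q1   q3  q2 
   q2   q1  q4 
   q3   q3  q5 
   q4   q4  q4 
 * q5   q6  q4 
 * q6   q6  q5 
(> = start, * = accepting)

start=q0; accept=q5,q6; q0-a->q1; q0-b->q2; q1-a->q3; q1-b->q2; q2-a->q1; q2-b->q4; q3-a->q3; q3-b->q5; q4-a->q4; q4-b->q4; q5-a->q6; q5-b->q4; q6-a->q6; q6-b->q5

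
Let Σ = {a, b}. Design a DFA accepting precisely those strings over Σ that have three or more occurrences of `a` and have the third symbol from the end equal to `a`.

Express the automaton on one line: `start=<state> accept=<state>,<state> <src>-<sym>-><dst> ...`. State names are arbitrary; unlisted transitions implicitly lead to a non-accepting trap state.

Run two small machines in parallel and take their product. One (5 states) tracks the count of `a`s, saturating at 4; the other (15 states) tracks the last 3 symbols read. Each combined state is a pair, one component from each; accept when both components accept. Minimizing collapses redundant product states.
A 14-state machine:
          a    b  
>  s0     s1   s0 
   s1     s2   s3 
   s2     s4   s5 
   s3     s6   s3 
 * s4     s4   s7 
   s5     s8   s9 
   s6    s10   s5 
 * s7     s8  s11 
 * s8    s10  s12 
   s9    s13   s9 
   s10    s4   s7 
 * s11   s13   s9 
   s12    s8  s11 
   s13   s10  s12 
(> = start, * = accepting)

start=s0 accept=s4,s7,s8,s11 s0-a->s1 s0-b->s0 s1-a->s2 s1-b->s3 s2-a->s4 s2-b->s5 s3-a->s6 s3-b->s3 s4-a->s4 s4-b->s7 s5-a->s8 s5-b->s9 s6-a->s10 s6-b->s5 s7-a->s8 s7-b->s11 s8-a->s10 s8-b->s12 s9-a->s13 s9-b->s9 s10-a->s4 s10-b->s7 s11-a->s13 s11-b->s9 s12-a->s8 s12-b->s11 s13-a->s10 s13-b->s12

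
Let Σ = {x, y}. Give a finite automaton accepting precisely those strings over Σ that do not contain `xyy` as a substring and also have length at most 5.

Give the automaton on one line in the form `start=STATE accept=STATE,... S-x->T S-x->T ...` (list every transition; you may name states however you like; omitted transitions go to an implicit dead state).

Build one automaton per condition and run them in lockstep. One (4 states) tracks partial matches of the forbidden pattern `xyy`; the other (7 states) tracks the input length, saturating at 6. Each combined state is a pair, one component from each; accept when both components accept. Equivalent product states are then merged.
       x  y 
>* A   B  C 
 * B   D  E 
 * C   D  F 
 * D   G  H 
 * E   G  I 
 * F   G  J 
 * G   K  L 
 * H   K  I 
   I   I  I 
 * J   K  K 
 * K   M  M 
 * L   M  I 
 * M   I  I 
(> = start, * = accepting)

start=A accept=A,B,C,D,E,F,G,H,J,K,L,M A-x->B A-y->C B-x->D B-y->E C-x->D C-y->F D-x->G D-y->H E-x->G E-y->I F-x->G F-y->J G-x->K G-y->L H-x->K H-y->I I-x->I I-y->I J-x->K J-y->K K-x->M K-y->M L-x->M L-y->I M-x->I M-y->I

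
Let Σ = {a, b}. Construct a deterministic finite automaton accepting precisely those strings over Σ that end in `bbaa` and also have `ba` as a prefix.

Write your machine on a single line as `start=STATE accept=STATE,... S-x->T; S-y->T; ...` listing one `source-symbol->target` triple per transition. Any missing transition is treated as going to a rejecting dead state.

start=S0; accept=S7; S0-a->S1; S0-b->S2; S1-a->S1; S1-b->S1; S2-a->S3; S2-b->S1; S3-a->S3; S3-b->S4; S4-a->S3; S4-b->S5; S5-a->S6; S5-b->S5; S6-a->S7; S6-b->S4; S7-a->S3; S7-b->S4

Run two small machines in parallel and take their product. One (5 states) tracks how much of the suffix `bbaa` has currently been matched; the other (4 states) tracks whether the input so far still matches the prefix `ba`. Each combined state is a pair, one component from each; accept when both components accept. Minimizing collapses redundant product states.
An 8-state machine:
        a   b  
>  S0   S1  S2 
   S1   S1  S1 
   S2   S3  S1 
   S3   S3  S4 
   S4   S3  S5 
   S5   S6  S5 
   S6   S7  S4 
 * S7   S3  S4 
(> = start, * = accepting)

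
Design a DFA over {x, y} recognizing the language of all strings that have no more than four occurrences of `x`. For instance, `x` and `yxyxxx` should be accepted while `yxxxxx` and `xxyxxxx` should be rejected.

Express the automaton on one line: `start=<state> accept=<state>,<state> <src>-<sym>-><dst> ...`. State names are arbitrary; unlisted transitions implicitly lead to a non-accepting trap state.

start=S0 accept=S0,S1,S2,S3,S4 S0-x->S1 S0-y->S0 S1-x->S2 S1-y->S1 S2-x->S3 S2-y->S2 S3-x->S4 S3-y->S3 S4-x->S5 S4-y->S4 S5-x->S5 S5-y->S5

Only the number of `x`s matters, and only up to 5. Make a chain S0 → S1 → S2 → S3 → S4 → S5 advanced by each `x` (with S5 absorbing); every other symbol self-loops. The accepting set is {S0, S1, S2, S3, S4}.
        x   y  
>* S0   S1  S0 
 * S1   S2  S1 
 * S2   S3  S2 
 * S3   S4  S3 
 * S4   S5  S4 
   S5   S5  S5 
(> = start, * = accepting)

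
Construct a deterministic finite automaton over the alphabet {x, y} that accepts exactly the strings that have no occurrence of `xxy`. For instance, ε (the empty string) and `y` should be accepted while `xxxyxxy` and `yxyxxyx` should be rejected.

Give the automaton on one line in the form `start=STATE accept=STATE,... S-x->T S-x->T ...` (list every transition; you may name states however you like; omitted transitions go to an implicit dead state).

This is the complement of 'contains `xxy`'. Use the same substring-matching states — s0 through s3 holding how much of `xxy` has just been matched — but flip the accepting set: everything except the trap s3 accepts.
4 states suffice.
        x   y  
>* s0   s1  s0 
 * s1   s2  s0 
 * s2   s2  s3 
   s3   s3  s3 
(> = start, * = accepting)

start=s0 accept=s0,s1,s2 s0-x->s1 s0-y->s0 s1-x->s2 s1-y->s0 s2-x->s2 s2-y->s3 s3-x->s3 s3-y->s3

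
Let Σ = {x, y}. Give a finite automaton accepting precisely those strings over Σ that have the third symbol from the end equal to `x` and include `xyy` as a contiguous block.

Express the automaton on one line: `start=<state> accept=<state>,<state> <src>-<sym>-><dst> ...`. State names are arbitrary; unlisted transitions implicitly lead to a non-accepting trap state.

Build one automaton per condition and run them in lockstep. The first has 15 states tracking the last 3 symbols read; the second has 4 states tracking whether and how much of `xyy` has been seen. A product state is a pair (one from each), accepting exactly when both do. After merging equivalent states the machine shrinks.
An 11-state machine:
          x    y  
>  q0     q1   q0 
   q1     q1   q2 
   q2     q1   q3 
 * q3     q4   q5 
   q4     q6   q7 
   q5     q4   q5 
   q6     q8   q9 
   q7    q10   q3 
 * q8     q8   q9 
 * q9    q10   q3 
 * q10    q6   q7 
(> = start, * = accepting)

start=q0 accept=q3,q8,q9,q10 q0-x->q1 q0-y->q0 q1-x->q1 q1-y->q2 q2-x->q1 q2-y->q3 q3-x->q4 q3-y->q5 q4-x->q6 q4-y->q7 q5-x->q4 q5-y->q5 q6-x->q8 q6-y->q9 q7-x->q10 q7-y->q3 q8-x->q8 q8-y->q9 q9-x->q10 q9-y->q3 q10-x->q6 q10-y->q7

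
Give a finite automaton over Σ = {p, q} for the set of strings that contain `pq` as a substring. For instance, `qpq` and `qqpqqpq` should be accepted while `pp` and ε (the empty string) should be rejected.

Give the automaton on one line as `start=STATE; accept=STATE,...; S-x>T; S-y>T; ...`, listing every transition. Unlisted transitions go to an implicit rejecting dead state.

States A..B record the length of the longest prefix of `pq` that matches the current input suffix. Reaching C means `pq` has been seen, and we stay there forever. Accept from C.
3 states suffice.
       p  q 
>  A   B  A 
   B   B  C 
 * C   C  C 
(> = start, * = accepting)

start=A; accept=C; A-p>B; A-q>A; B-p>B; B-q>C; C-p>C; C-q>C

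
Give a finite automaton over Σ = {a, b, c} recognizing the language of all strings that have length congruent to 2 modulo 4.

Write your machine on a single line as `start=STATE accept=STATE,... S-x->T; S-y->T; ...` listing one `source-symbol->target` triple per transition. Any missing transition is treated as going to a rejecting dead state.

start=q0; accept=q2; q0-a->q1; q0-b->q1; q0-c->q1; q1-a->q2; q1-b->q2; q1-c->q2; q2-a->q3; q2-b->q3; q2-c->q3; q3-a->q0; q3-b->q0; q3-c->q0

Count input length modulo 4: every symbol advances one step around the cycle q0 → q1 → q2 → q3 → q0. Accept at q2.
        a   b   c  
>  q0   q1  q1  q1 
   q1   q2  q2  q2 
 * q2   q3  q3  q3 
   q3   q0  q0  q0 
(> = start, * = accepting)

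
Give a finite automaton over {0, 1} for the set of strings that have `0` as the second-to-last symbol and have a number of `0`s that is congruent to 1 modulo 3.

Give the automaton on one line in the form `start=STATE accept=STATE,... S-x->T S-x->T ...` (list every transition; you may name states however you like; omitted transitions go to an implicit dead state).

Handle the two conditions separately and then intersect. One (7 states) tracks the last 2 symbols read; the other (3 states) tracks the count of `0`s modulo 3. Each combined state is a pair, one component from each; accept when both components accept.
          0    1  
>  q0     q1   q2 
   q1     q3   q4 
   q2     q5   q6 
   q3     q7   q8 
 * q4     q9  q10 
   q5     q3   q4 
   q6     q5   q6 
   q7    q11  q12 
   q8    q13  q14 
   q9     q7   q8 
   q10    q9  q10 
 * q11    q3   q4 
   q12    q5   q6 
   q13   q11  q12 
   q14   q13  q14 
(> = start, * = accepting)

start=q0 accept=q4,q11 q0-0->q1 q0-1->q2 q1-0->q3 q1-1->q4 q2-0->q5 q2-1->q6 q3-0->q7 q3-1->q8 q4-0->q9 q4-1->q10 q5-0->q3 q5-1->q4 q6-0->q5 q6-1->q6 q7-0->q11 q7-1->q12 q8-0->q13 q8-1->q14 q9-0->q7 q9-1->q8 q10-0->q9 q10-1->q10 q11-0->q3 q11-1->q4 q12-0->q5 q12-1->q6 q13-0->q11 q13-1->q12 q14-0->q13 q14-1->q14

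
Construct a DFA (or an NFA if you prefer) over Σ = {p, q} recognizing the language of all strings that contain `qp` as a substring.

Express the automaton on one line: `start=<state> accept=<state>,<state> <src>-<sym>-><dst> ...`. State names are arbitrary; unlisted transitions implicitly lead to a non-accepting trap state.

Track how much of `qp` has been matched so far: state s0 is no progress, s2 is the absorbing accept state reached once `qp` has occurred. Intermediate states record partial matches; on a mismatch, fall back to the longest reusable overlap.
With 3 states:
        p   q  
>  s0   s0  s1 
   s1   s2  s1 
 * s2   s2  s2 
(> = start, * = accepting)

start=s0 accept=s2 s0-p->s0 s0-q->s1 s1-p->s2 s1-q->s1 s2-p->s2 s2-q->s2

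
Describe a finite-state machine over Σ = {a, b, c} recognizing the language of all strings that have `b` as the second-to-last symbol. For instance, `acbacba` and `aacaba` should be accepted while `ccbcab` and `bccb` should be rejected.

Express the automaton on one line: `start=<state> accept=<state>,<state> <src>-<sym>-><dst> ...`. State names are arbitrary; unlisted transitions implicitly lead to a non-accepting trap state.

start=q0 accept=q7,q8,q9 q0-a->q1 q0-b->q2 q0-c->q3 q1-a->q4 q1-b->q5 q1-c->q6 q2-a->q7 q2-b->q8 q2-c->q9 q3-a->q10 q3-b->q11 q3-c->q12 q4-a->q4 q4-b->q5 q4-c->q6 q5-a->q7 q5-b->q8 q5-c->q9 q6-a->q10 q6-b->q11 q6-c->q12 q7-a->q4 q7-b->q5 q7-c->q6 q8-a->q7 q8-b->q8 q8-c->q9 q9-a->q10 q9-b->q11 q9-c->q12 q10-a->q4 q10-b->q5 q10-c->q6 q11-a->q7 q11-b->q8 q11-c->q9 q12-a->q10 q12-b->q11 q12-c->q12

Because acceptance depends on a position counted from the end, the machine has to buffer the most recent 2 symbols. Make each state the string of the last up-to-2 symbols read; on input `x` shift the window left and append `x`. Accept when the buffered window has length 2 and begins with `b`.
A 13-state machine:
          a    b    c  
>  q0     q1   q2   q3 
   q1     q4   q5   q6 
   q2     q7   q8   q9 
   q3    q10  q11  q12 
   q4     q4   q5   q6 
   q5     q7   q8   q9 
   q6    q10  q11  q12 
 * q7     q4   q5   q6 
 * q8     q7   q8   q9 
 * q9    q10  q11  q12 
   q10    q4   q5   q6 
   q11    q7   q8   q9 
   q12   q10  q11  q12 
(> = start, * = accepting)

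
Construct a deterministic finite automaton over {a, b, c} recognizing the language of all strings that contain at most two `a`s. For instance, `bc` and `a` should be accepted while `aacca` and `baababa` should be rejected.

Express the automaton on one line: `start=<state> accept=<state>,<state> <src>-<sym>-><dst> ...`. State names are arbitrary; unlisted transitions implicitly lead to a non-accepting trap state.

start=s0 accept=s0,s1,s2 s0-a->s1 s0-b->s0 s0-c->s0 s1-a->s2 s1-b->s1 s1-c->s1 s2-a->s3 s2-b->s2 s2-c->s2 s3-a->s3 s3-b->s3 s3-c->s3

Count `a`s, saturating at 3: states s0 through s2 mean 0 through 2 `a`s seen; s3 means more than 2. Each `a` increments (capped at s3); other symbols loop. Accept from {s0, s1, s2}.
        a   b   c  
>* s0   s1  s0  s0 
 * s1   s2  s1  s1 
 * s2   s3  s2  s2 
   s3   s3  s3  s3 
(> = start, * = accepting)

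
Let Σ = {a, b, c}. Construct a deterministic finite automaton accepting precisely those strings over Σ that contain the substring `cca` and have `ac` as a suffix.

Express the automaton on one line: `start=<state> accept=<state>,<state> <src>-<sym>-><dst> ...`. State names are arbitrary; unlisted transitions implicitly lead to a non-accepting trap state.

Build one automaton per condition and run them in lockstep. One (4 states) tracks whether and how much of `cca` has been seen; the other (3 states) tracks how much of the suffix `ac` has currently been matched. Each combined state is a pair, one component from each; accept when both components accept. Minimizing collapses redundant product states.
6 states suffice.
        a   b   c  
>  S0   S0  S0  S1 
   S1   S0  S0  S2 
   S2   S3  S0  S2 
   S3   S3  S4  S5 
   S4   S3  S4  S4 
 * S5   S3  S4  S4 
(> = start, * = accepting)

start=S0 accept=S5 S0-a->S0 S0-b->S0 S0-c->S1 S1-a->S0 S1-b->S0 S1-c->S2 S2-a->S3 S2-b->S0 S2-c->S2 S3-a->S3 S3-b->S4 S3-c->S5 S4-a->S3 S4-b->S4 S4-c->S4 S5-a->S3 S5-b->S4 S5-c->S4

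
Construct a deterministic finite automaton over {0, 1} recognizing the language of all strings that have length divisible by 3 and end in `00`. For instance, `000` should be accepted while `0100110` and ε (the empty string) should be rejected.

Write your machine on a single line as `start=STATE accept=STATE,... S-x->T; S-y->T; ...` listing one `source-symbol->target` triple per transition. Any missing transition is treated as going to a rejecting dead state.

Build one automaton per condition and run them in lockstep. One (3 states) tracks the input length modulo 3; the other (3 states) tracks how much of the suffix `00` has currently been matched. Each combined state is a pair, one component from each; accept when both components accept. Equivalent product states are then merged.
With 5 states:
        0   1  
>  q0   q1  q1 
   q1   q2  q3 
   q2   q4  q0 
   q3   q0  q0 
 * q4   q1  q1 
(> = start, * = accepting)

start=q0; accept=q4; q0-0->q1; q0-1->q1; q1-0->q2; q1-1->q3; q2-0->q4; q2-1->q0; q3-0->q0; q3-1->q0; q4-0->q1; q4-1->q1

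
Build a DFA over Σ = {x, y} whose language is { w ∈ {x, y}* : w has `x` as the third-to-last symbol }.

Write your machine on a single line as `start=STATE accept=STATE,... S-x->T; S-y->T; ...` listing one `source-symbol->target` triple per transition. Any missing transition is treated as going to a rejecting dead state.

A DFA must remember the last 3 symbols (since which symbol is third-to-last isn't known until the input ends). Use one state per possible window of the last ≤3 symbols; accept from those whose window starts with `x`.
With 15 states:
       x  y 
>  A   B  C 
   B   D  E 
   C   F  G 
   D   H  I 
   E   J  K 
   F   L  M 
   G   N  O 
 * H   H  I 
 * I   J  K 
 * J   L  M 
 * K   N  O 
   L   H  I 
   M   J  K 
   N   L  M 
   O   N  O 
(> = start, * = accepting)

start=A; accept=H,I,J,K; A-x->B; A-y->C; B-x->D; B-y->E; C-x->F; C-y->G; D-x->H; D-y->I; E-x->J; E-y->K; F-x->L; F-y->M; G-x->N; G-y->O; H-x->H; H-y->I; I-x->J; I-y->K; J-x->L; J-y->M; K-x->N; K-y->O; L-x->H; L-y->I; M-x->J; M-y->K; N-x->L; N-y->M; O-x->N; O-y->O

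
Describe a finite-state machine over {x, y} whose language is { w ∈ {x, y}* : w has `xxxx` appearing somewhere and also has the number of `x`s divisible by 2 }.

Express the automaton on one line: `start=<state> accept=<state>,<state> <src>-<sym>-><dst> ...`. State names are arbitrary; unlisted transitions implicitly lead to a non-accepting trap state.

start=A accept=G A-x->B A-y->A B-x->C B-y->D C-x->E C-y->A D-x->F D-y->D E-x->G E-y->D F-x->H F-y->A G-x->I G-y->G H-x->J H-y->D I-x->G I-y->I J-x->I J-y->A

Build one automaton per condition and run them in lockstep. One (5 states) tracks whether and how much of `xxxx` has been seen; the other (2 states) tracks the count of `x`s modulo 2. Each combined state is a pair, one component from each; accept when both components accept.
       x  y 
>  A   B  A 
   B   C  D 
   C   E  A 
   D   F  D 
   E   G  D 
   F   H  A 
 * G   I  G 
   H   J  D 
   I   G  I 
   J   I  A 
(> = start, * = accepting)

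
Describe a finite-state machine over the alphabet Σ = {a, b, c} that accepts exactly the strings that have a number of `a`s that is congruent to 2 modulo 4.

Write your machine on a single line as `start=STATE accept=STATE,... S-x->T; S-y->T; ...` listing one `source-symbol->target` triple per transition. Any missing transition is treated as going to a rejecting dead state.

The only thing that matters is how many `a`s have appeared, reduced mod 4. Use one state per residue: S0 for 0, …, S3 for 3. Reading `a` moves to the next residue; anything else stays put. S2 is accepting.
With 4 states:
        a   b   c  
>  S0   S1  S0  S0 
   S1   S2  S1  S1 
 * S2   S3  S2  S2 
   S3   S0  S3  S3 
(> = start, * = accepting)

start=S0; accept=S2; S0-a->S1; S0-b->S0; S0-c->S0; S1-a->S2; S1-b->S1; S1-c->S1; S2-a->S3; S2-b->S2; S2-c->S2; S3-a->S0; S3-b->S3; S3-c->S3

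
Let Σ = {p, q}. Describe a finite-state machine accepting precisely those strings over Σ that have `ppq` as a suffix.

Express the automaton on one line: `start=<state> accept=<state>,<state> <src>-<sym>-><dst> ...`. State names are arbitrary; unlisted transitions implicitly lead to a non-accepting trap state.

start=A accept=D A-p->B A-q->A B-p->C B-q->A C-p->C C-q->D D-p->B D-q->A

Let each state record the length of the longest suffix of the input read so far that is also a prefix of `ppq`. B means the last symbol is `p`; C means the last 2 symbols are `pp`; D means the last 3 symbols are `ppq`. Accept only at D, where the string currently ends in `ppq`.
       p  q 
>  A   B  A 
   B   C  A 
   C   C  D 
 * D   B  A 
(> = start, * = accepting)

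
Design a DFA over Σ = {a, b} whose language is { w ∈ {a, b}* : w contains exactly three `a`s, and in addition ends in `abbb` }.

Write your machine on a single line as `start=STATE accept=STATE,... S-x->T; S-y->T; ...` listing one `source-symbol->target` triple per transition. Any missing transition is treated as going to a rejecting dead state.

Build one automaton per condition and run them in lockstep. One (5 states) tracks the count of `a`s, saturating at 4; the other (5 states) tracks how much of the suffix `abbb` has currently been matched. Each combined state is a pair, one component from each; accept when both components accept. Equivalent product states are then merged.
An 8-state machine:
        a   b  
>  s0   s1  s0 
   s1   s2  s1 
   s2   s3  s2 
   s3   s4  s5 
   s4   s4  s4 
   s5   s4  s6 
   s6   s4  s7 
 * s7   s4  s4 
(> = start, * = accepting)

start=s0; accept=s7; s0-a->s1; s0-b->s0; s1-a->s2; s1-b->s1; s2-a->s3; s2-b->s2; s3-a->s4; s3-b->s5; s4-a->s4; s4-b->s4; s5-a->s4; s5-b->s6; s6-a->s4; s6-b->s7; s7-a->s4; s7-b->s4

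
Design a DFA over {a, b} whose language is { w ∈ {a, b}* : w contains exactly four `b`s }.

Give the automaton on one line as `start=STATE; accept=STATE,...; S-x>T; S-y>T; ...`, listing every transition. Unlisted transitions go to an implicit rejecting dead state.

Only the number of `b`s matters, and only up to 5. Make a chain q0 → q1 → q2 → q3 → q4 → q5 advanced by each `b` (with q5 absorbing); every other symbol self-loops. The accepting set is {q4}.
6 states suffice.
        a   b  
>  q0   q0  q1 
   q1   q1  q2 
   q2   q2  q3 
   q3   q3  q4 
 * q4   q4  q5 
   q5   q5  q5 
(> = start, * = accepting)

start=q0; accept=q4; q0-a>q0; q0-b>q1; q1-a>q1; q1-b>q2; q2-a>q2; q2-b>q3; q3-a>q3; q3-b>q4; q4-a>q4; q4-b>q5; q5-a>q5; q5-b>q5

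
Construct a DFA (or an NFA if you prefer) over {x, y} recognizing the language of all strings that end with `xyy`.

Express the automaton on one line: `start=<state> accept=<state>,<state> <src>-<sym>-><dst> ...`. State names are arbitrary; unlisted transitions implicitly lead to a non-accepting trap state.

start=q0 accept=q3 q0-x->q1 q0-y->q0 q1-x->q1 q1-y->q2 q2-x->q1 q2-y->q3 q3-x->q1 q3-y->q0

Remember how much of `xyy` the current input suffix matches. State q0 means no match yet; q1 means the last symbol is `x`; q2 means the last 2 symbols are `xy`; q3 means the last 3 symbols are `xyy`. Only q3 accepts. On a mismatch, fall back to the longest proper suffix that is still a prefix of `xyy`.
4 states suffice.
        x   y  
>  q0   q1  q0 
   q1   q1  q2 
   q2   q1  q3 
 * q3   q1  q0 
(> = start, * = accepting)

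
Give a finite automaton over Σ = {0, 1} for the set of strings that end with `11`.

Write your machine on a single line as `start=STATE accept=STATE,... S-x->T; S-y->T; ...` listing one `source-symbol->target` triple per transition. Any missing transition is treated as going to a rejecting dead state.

start=q0; accept=q2; q0-0->q0; q0-1->q1; q1-0->q0; q1-1->q2; q2-0->q0; q2-1->q2

Let each state record the length of the longest suffix of the input read so far that is also a prefix of `11`. q1 means the last symbol is `1`; q2 means the last 2 symbols are `11`. Accept only at q2, where the string currently ends in `11`.
        0   1  
>  q0   q0  q1 
   q1   q0  q2 
 * q2   q0  q2 
(> = start, * = accepting)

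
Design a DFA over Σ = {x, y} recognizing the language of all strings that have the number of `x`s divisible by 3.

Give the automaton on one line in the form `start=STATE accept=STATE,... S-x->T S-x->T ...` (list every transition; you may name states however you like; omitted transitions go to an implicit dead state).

The only thing that matters is how many `x`s have appeared, reduced mod 3. Use one state per residue: A for 0, …, C for 2. Reading `x` moves to the next residue; anything else stays put. A is accepting.
       x  y 
>* A   B  A 
   B   C  B 
   C   A  C 
(> = start, * = accepting)

start=A accept=A A-x->B A-y->A B-x->C B-y->B C-x->A C-y->C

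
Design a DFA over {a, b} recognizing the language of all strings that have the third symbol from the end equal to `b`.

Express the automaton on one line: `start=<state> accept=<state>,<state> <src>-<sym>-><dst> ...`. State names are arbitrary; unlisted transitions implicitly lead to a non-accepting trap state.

start=q0 accept=q11,q12,q13,q14 q0-a->q1 q0-b->q2 q1-a->q3 q1-b->q4 q2-a->q5 q2-b->q6 q3-a->q7 q3-b->q8 q4-a->q9 q4-b->q10 q5-a->q11 q5-b->q12 q6-a->q13 q6-b->q14 q7-a->q7 q7-b->q8 q8-a->q9 q8-b->q10 q9-a->q11 q9-b->q12 q10-a->q13 q10-b->q14 q11-a->q7 q11-b->q8 q12-a->q9 q12-b->q10 q13-a->q11 q13-b->q12 q14-a->q13 q14-b->q14

A DFA must remember the last 3 symbols (since which symbol is third-to-last isn't known until the input ends). Use one state per possible window of the last ≤3 symbols; accept from those whose window starts with `b`.
          a    b  
>  q0     q1   q2 
   q1     q3   q4 
   q2     q5   q6 
   q3     q7   q8 
   q4     q9  q10 
   q5    q11  q12 
   q6    q13  q14 
   q7     q7   q8 
   q8     q9  q10 
   q9    q11  q12 
   q10   q13  q14 
 * q11    q7   q8 
 * q12    q9  q10 
 * q13   q11  q12 
 * q14   q13  q14 
(> = start, * = accepting)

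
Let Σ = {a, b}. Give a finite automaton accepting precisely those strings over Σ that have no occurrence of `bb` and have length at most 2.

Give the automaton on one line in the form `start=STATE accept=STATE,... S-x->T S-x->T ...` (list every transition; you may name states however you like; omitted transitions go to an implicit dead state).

Build one automaton per condition and run them in lockstep. One (3 states) tracks partial matches of the forbidden pattern `bb`; the other (4 states) tracks the input length, saturating at 3. Each combined state is a pair, one component from each; accept when both components accept.
With 9 states:
        a   b  
>* S0   S1  S2 
 * S1   S3  S4 
 * S2   S3  S5 
 * S3   S6  S7 
 * S4   S6  S8 
   S5   S8  S8 
   S6   S6  S7 
   S7   S6  S8 
   S8   S8  S8 
(> = start, * = accepting)

start=S0 accept=S0,S1,S2,S3,S4 S0-a->S1 S0-b->S2 S1-a->S3 S1-b->S4 S2-a->S3 S2-b->S5 S3-a->S6 S3-b->S7 S4-a->S6 S4-b->S8 S5-a->S8 S5-b->S8 S6-a->S6 S6-b->S7 S7-a->S6 S7-b->S8 S8-a->S8 S8-b->S8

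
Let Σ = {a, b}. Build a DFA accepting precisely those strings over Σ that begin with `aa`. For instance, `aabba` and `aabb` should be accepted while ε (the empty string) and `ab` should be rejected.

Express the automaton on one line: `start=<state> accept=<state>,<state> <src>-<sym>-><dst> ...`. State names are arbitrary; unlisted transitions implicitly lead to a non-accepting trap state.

Check the first 2 symbols one by one: q0 through q1 record how many have matched `aa` so far; any wrong symbol goes to the dead state q3. After all 2 match we enter the accepting sink q2.
With 4 states:
        a   b  
>  q0   q1  q3 
   q1   q2  q3 
 * q2   q2  q2 
   q3   q3  q3 
(> = start, * = accepting)

start=q0 accept=q2 q0-a->q1 q0-b->q3 q1-a->q2 q1-b->q3 q2-a->q2 q2-b->q2 q3-a->q3 q3-b->q3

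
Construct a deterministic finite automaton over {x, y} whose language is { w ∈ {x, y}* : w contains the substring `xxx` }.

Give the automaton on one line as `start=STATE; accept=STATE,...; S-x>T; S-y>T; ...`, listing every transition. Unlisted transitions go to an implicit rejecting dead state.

Track how much of `xxx` has been matched so far: state q0 is no progress, q3 is the absorbing accept state reached once `xxx` has occurred. Intermediate states record partial matches; on a mismatch, fall back to the longest reusable overlap.
        x   y  
>  q0   q1  q0 
   q1   q2  q0 
   q2   q3  q0 
 * q3   q3  q3 
(> = start, * = accepting)

start=q0; accept=q3; q0-x>q1; q0-y>q0; q1-x>q2; q1-y>q0; q2-x>q3; q2-y>q0; q3-x>q3; q3-y>q3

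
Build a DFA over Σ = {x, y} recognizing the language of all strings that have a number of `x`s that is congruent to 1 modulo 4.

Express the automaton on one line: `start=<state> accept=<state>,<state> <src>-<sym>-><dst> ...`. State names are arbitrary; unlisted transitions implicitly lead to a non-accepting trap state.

The only thing that matters is how many `x`s have appeared, reduced mod 4. Use one state per residue: q0 for 0, …, q3 for 3. Reading `x` moves to the next residue; anything else stays put. q1 is accepting.
4 states suffice.
        x   y  
>  q0   q1  q0 
 * q1   q2  q1 
   q2   q3  q2 
   q3   q0  q3 
(> = start, * = accepting)

start=q0 accept=q1 q0-x->q1 q0-y->q0 q1-x->q2 q1-y->q1 q2-x->q3 q2-y->q2 q3-x->q0 q3-y->q3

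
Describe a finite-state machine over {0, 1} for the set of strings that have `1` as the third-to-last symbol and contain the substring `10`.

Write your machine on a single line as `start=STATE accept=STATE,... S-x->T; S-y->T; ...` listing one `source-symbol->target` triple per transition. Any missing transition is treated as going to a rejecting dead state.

Run two small machines in parallel and take their product. One (15 states) tracks the last 3 symbols read; the other (3 states) tracks whether and how much of `10` has been seen. Each combined state is a pair, one component from each; accept when both components accept. Equivalent product states are then merged.
With 11 states:
          0    1  
>  q0     q0   q1 
   q1     q2   q3 
   q2     q4   q5 
   q3     q6   q3 
 * q4     q7   q8 
 * q5     q2   q9 
 * q6     q4   q5 
   q7     q7   q8 
   q8     q2   q9 
   q9     q6  q10 
 * q10    q6  q10 
(> = start, * = accepting)

start=q0; accept=q4,q5,q6,q10; q0-0->q0; q0-1->q1; q1-0->q2; q1-1->q3; q2-0->q4; q2-1->q5; q3-0->q6; q3-1->q3; q4-0->q7; q4-1->q8; q5-0->q2; q5-1->q9; q6-0->q4; q6-1->q5; q7-0->q7; q7-1->q8; q8-0->q2; q8-1->q9; q9-0->q6; q9-1->q10; q10-0->q6; q10-1->q10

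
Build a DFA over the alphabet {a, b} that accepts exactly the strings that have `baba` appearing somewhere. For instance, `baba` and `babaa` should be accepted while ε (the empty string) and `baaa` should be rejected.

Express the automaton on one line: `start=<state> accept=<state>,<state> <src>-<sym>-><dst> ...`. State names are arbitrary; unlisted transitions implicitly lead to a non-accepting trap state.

Track how much of `baba` has been matched so far: state S0 is no progress, S4 is the absorbing accept state reached once `baba` has occurred. Intermediate states record partial matches; on a mismatch, fall back to the longest reusable overlap.
A 5-state machine:
        a   b  
>  S0   S0  S1 
   S1   S2  S1 
   S2   S0  S3 
   S3   S4  S1 
 * S4   S4  S4 
(> = start, * = accepting)

start=S0 accept=S4 S0-a->S0 S0-b->S1 S1-a->S2 S1-b->S1 S2-a->S0 S2-b->S3 S3-a->S4 S3-b->S1 S4-a->S4 S4-b->S4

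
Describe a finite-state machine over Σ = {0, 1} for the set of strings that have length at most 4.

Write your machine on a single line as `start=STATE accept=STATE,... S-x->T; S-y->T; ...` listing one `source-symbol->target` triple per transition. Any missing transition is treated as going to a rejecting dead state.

start=A; accept=A,B,C,D,E; A-0->B; A-1->B; B-0->C; B-1->C; C-0->D; C-1->D; D-0->E; D-1->E; E-0->F; E-1->F; F-0->F; F-1->F

Count input length up to 5: every symbol moves from A toward F, which means 'more than 4' and absorbs. Accept from {A, B, C, D, E}.
A 6-state machine:
       0  1 
>* A   B  B 
 * B   C  C 
 * C   D  D 
 * D   E  E 
 * E   F  F 
   F   F  F 
(> = start, * = accepting)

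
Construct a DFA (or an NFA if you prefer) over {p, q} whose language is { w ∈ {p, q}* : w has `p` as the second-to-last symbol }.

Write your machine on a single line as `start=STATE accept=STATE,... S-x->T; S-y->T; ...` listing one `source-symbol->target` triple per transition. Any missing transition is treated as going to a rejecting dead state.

start=A; accept=D,E; A-p->B; A-q->C; B-p->D; B-q->E; C-p->F; C-q->G; D-p->D; D-q->E; E-p->F; E-q->G; F-p->D; F-q->E; G-p->F; G-q->G

A DFA must remember the last 2 symbols (since which symbol is second-to-last isn't known until the input ends). Use one state per possible window of the last ≤2 symbols; accept from those whose window starts with `p`.
With 7 states:
       p  q 
>  A   B  C 
   B   D  E 
   C   F  G 
 * D   D  E 
 * E   F  G 
   F   D  E 
   G   F  G 
(> = start, * = accepting)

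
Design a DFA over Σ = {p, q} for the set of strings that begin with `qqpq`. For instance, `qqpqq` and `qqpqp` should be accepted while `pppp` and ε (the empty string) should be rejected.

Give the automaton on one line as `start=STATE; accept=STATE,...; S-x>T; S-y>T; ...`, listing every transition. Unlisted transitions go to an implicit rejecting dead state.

Check the first 4 symbols one by one: s0 through s3 record how many have matched `qqpq` so far; any wrong symbol goes to the dead state s5. After all 4 match we enter the accepting sink s4.
        p   q  
>  s0   s5  s1 
   s1   s5  s2 
   s2   s3  s5 
   s3   s5  s4 
 * s4   s4  s4 
   s5   s5  s5 
(> = start, * = accepting)

start=s0; accept=s4; s0-p>s5; s0-q>s1; s1-p>s5; s1-q>s2; s2-p>s3; s2-q>s5; s3-p>s5; s3-q>s4; s4-p>s4; s4-q>s4; s5-p>s5; s5-q>s5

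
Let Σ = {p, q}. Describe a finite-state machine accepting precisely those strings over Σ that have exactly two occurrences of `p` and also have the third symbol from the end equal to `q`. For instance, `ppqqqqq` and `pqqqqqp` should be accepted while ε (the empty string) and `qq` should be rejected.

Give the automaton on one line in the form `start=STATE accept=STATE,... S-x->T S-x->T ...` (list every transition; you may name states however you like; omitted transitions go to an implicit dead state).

start=A accept=K,M,N,O A-p->B A-q->C B-p->D B-q->E C-p->F C-q->C D-p->G D-q->H E-p->I E-q->J F-p->K F-q->E G-p->G G-q->G H-p->G H-q->L I-p->G I-q->M J-p->N J-q->J K-p->G K-q->H L-p->G L-q->O M-p->G M-q->L N-p->G N-q->M O-p->G O-q->O

Run two small machines in parallel and take their product. The first has 4 states tracking the count of `p`s, saturating at 3; the second has 15 states tracking the last 3 symbols read. A product state is a pair (one from each), accepting exactly when both do. Minimizing collapses redundant product states.
A 15-state machine:
       p  q 
>  A   B  C 
   B   D  E 
   C   F  C 
   D   G  H 
   E   I  J 
   F   K  E 
   G   G  G 
   H   G  L 
   I   G  M 
   J   N  J 
 * K   G  H 
   L   G  O 
 * M   G  L 
 * N   G  M 
 * O   G  O 
(> = start, * = accepting)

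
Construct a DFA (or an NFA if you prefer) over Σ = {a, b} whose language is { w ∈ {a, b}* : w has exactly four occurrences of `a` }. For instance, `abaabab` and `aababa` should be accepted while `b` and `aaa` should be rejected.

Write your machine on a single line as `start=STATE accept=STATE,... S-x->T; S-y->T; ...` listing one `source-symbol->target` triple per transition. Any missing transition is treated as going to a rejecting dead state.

start=S0; accept=S4; S0-a->S1; S0-b->S0; S1-a->S2; S1-b->S1; S2-a->S3; S2-b->S2; S3-a->S4; S3-b->S3; S4-a->S5; S4-b->S4; S5-a->S5; S5-b->S5

Count `a`s, saturating at 5: states S0 through S4 mean 0 through 4 `a`s seen; S5 means more than 4. Each `a` increments (capped at S5); other symbols loop. Accept from {S4}.
        a   b  
>  S0   S1  S0 
   S1   S2  S1 
   S2   S3  S2 
   S3   S4  S3 
 * S4   S5  S4 
   S5   S5  S5 
(> = start, * = accepting)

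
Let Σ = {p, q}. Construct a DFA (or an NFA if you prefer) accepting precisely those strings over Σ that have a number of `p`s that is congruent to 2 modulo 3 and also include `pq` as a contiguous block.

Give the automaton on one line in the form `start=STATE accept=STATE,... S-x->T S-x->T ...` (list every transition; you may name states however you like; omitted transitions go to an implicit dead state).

Build one automaton per condition and run them in lockstep. One (3 states) tracks the count of `p`s modulo 3; the other (3 states) tracks whether and how much of `pq` has been seen. Each combined state is a pair, one component from each; accept when both components accept.
7 states suffice.
        p   q  
>  S0   S1  S0 
   S1   S2  S3 
   S2   S4  S5 
   S3   S5  S3 
   S4   S1  S6 
 * S5   S6  S5 
   S6   S3  S6 
(> = start, * = accepting)

start=S0 accept=S5 S0-p->S1 S0-q->S0 S1-p->S2 S1-q->S3 S2-p->S4 S2-q->S5 S3-p->S5 S3-q->S3 S4-p->S1 S4-q->S6 S5-p->S6 S5-q->S5 S6-p->S3 S6-q->S6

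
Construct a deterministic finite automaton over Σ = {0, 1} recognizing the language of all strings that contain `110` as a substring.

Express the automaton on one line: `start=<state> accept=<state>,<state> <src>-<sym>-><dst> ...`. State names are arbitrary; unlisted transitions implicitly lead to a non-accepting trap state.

States q0..q2 record the length of the longest prefix of `110` that matches the current input suffix. Reaching q3 means `110` has been seen, and we stay there forever. Accept from q3.
4 states suffice.
        0   1  
>  q0   q0  q1 
   q1   q0  q2 
   q2   q3  q2 
 * q3   q3  q3 
(> = start, * = accepting)

start=q0 accept=q3 q0-0->q0 q0-1->q1 q1-0->q0 q1-1->q2 q2-0->q3 q2-1->q2 q3-0->q3 q3-1->q3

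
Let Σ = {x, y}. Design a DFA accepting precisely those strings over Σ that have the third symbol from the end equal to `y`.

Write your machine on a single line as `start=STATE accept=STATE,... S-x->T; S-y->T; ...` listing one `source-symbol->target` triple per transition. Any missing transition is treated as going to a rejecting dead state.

Because acceptance depends on a position counted from the end, the machine has to buffer the most recent 3 symbols. Make each state the string of the last up-to-3 symbols read; on input `x` shift the window left and append `x`. Accept when the buffered window has length 3 and begins with `y`.
A 15-state machine:
          x    y  
>  s0     s1   s2 
   s1     s3   s4 
   s2     s5   s6 
   s3     s7   s8 
   s4     s9  s10 
   s5    s11  s12 
   s6    s13  s14 
   s7     s7   s8 
   s8     s9  s10 
   s9    s11  s12 
   s10   s13  s14 
 * s11    s7   s8 
 * s12    s9  s10 
 * s13   s11  s12 
 * s14   s13  s14 
(> = start, * = accepting)

start=s0; accept=s11,s12,s13,s14; s0-x->s1; s0-y->s2; s1-x->s3; s1-y->s4; s2-x->s5; s2-y->s6; s3-x->s7; s3-y->s8; s4-x->s9; s4-y->s10; s5-x->s11; s5-y->s12; s6-x->s13; s6-y->s14; s7-x->s7; s7-y->s8; s8-x->s9; s8-y->s10; s9-x->s11; s9-y->s12; s10-x->s13; s10-y->s14; s11-x->s7; s11-y->s8; s12-x->s9; s12-y->s10; s13-x->s11; s13-y->s12; s14-x->s13; s14-y->s14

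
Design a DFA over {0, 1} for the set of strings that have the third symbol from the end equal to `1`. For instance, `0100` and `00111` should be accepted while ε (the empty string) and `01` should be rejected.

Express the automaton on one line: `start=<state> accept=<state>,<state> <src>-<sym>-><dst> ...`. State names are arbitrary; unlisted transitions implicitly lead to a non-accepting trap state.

Because acceptance depends on a position counted from the end, the machine has to buffer the most recent 3 symbols. Make each state the string of the last up-to-3 symbols read; on input `x` shift the window left and append `x`. Accept when the buffered window has length 3 and begins with `1`.
          0    1  
>  S0     S1   S2 
   S1     S3   S4 
   S2     S5   S6 
   S3     S7   S8 
   S4     S9  S10 
   S5    S11  S12 
   S6    S13  S14 
   S7     S7   S8 
   S8     S9  S10 
   S9    S11  S12 
   S10   S13  S14 
 * S11    S7   S8 
 * S12    S9  S10 
 * S13   S11  S12 
 * S14   S13  S14 
(> = start, * = accepting)

start=S0 accept=S11,S12,S13,S14 S0-0->S1 S0-1->S2 S1-0->S3 S1-1->S4 S2-0->S5 S2-1->S6 S3-0->S7 S3-1->S8 S4-0->S9 S4-1->S10 S5-0->S11 S5-1->S12 S6-0->S13 S6-1->S14 S7-0->S7 S7-1->S8 S8-0->S9 S8-1->S10 S9-0->S11 S9-1->S12 S10-0->S13 S10-1->S14 S11-0->S7 S11-1->S8 S12-0->S9 S12-1->S10 S13-0->S11 S13-1->S12 S14-0->S13 S14-1->S14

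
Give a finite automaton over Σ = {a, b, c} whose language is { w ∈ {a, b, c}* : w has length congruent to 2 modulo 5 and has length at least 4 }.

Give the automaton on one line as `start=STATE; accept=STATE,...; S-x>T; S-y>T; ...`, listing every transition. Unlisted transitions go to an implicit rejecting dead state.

start=q0; accept=q7; q0-a>q1; q0-b>q1; q0-c>q1; q1-a>q2; q1-b>q2; q1-c>q2; q2-a>q3; q2-b>q3; q2-c>q3; q3-a>q4; q3-b>q4; q3-c>q4; q4-a>q5; q4-b>q5; q4-c>q5; q5-a>q6; q5-b>q6; q5-c>q6; q6-a>q7; q6-b>q7; q6-c>q7; q7-a>q3; q7-b>q3; q7-c>q3

Handle the two conditions separately and then intersect. One (5 states) tracks the input length modulo 5; the other (6 states) tracks the input length, saturating at 5. Each combined state is a pair, one component from each; accept when both components accept. Equivalent product states are then merged.
8 states suffice.
        a   b   c  
>  q0   q1  q1  q1 
   q1   q2  q2  q2 
   q2   q3  q3  q3 
   q3   q4  q4  q4 
   q4   q5  q5  q5 
   q5   q6  q6  q6 
   q6   q7  q7  q7 
 * q7   q3  q3  q3 
(> = start, * = accepting)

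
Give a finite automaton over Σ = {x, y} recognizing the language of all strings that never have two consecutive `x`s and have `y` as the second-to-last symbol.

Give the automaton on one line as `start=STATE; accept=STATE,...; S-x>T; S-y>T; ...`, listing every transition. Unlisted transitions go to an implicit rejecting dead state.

Build one automaton per condition and run them in lockstep. One (3 states) tracks partial matches of the forbidden pattern `xx`; the other (7 states) tracks the last 2 symbols read. Each combined state is a pair, one component from each; accept when both components accept.
With 10 states:
       x  y 
>  A   B  C 
   B   D  E 
   C   F  G 
   D   D  H 
   E   F  G 
 * F   D  E 
 * G   F  G 
   H   I  J 
   I   D  H 
   J   I  J 
(> = start, * = accepting)

start=A; accept=F,G; A-x>B; A-y>C; B-x>D; B-y>E; C-x>F; C-y>G; D-x>D; D-y>H; E-x>F; E-y>G; F-x>D; F-y>E; G-x>F; G-y>G; H-x>I; H-y>J; I-x>D; I-y>H; J-x>I; J-y>J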